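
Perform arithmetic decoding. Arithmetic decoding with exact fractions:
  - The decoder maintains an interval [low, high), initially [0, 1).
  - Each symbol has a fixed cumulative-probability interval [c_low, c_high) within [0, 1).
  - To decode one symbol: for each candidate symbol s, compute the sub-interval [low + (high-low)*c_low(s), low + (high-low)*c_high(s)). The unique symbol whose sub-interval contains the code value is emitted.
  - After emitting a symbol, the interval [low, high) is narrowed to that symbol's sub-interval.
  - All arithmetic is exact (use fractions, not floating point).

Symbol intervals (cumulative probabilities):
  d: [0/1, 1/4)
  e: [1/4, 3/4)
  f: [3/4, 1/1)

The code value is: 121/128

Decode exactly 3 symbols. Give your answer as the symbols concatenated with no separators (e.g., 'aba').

Step 1: interval [0/1, 1/1), width = 1/1 - 0/1 = 1/1
  'd': [0/1 + 1/1*0/1, 0/1 + 1/1*1/4) = [0/1, 1/4)
  'e': [0/1 + 1/1*1/4, 0/1 + 1/1*3/4) = [1/4, 3/4)
  'f': [0/1 + 1/1*3/4, 0/1 + 1/1*1/1) = [3/4, 1/1) <- contains code 121/128
  emit 'f', narrow to [3/4, 1/1)
Step 2: interval [3/4, 1/1), width = 1/1 - 3/4 = 1/4
  'd': [3/4 + 1/4*0/1, 3/4 + 1/4*1/4) = [3/4, 13/16)
  'e': [3/4 + 1/4*1/4, 3/4 + 1/4*3/4) = [13/16, 15/16)
  'f': [3/4 + 1/4*3/4, 3/4 + 1/4*1/1) = [15/16, 1/1) <- contains code 121/128
  emit 'f', narrow to [15/16, 1/1)
Step 3: interval [15/16, 1/1), width = 1/1 - 15/16 = 1/16
  'd': [15/16 + 1/16*0/1, 15/16 + 1/16*1/4) = [15/16, 61/64) <- contains code 121/128
  'e': [15/16 + 1/16*1/4, 15/16 + 1/16*3/4) = [61/64, 63/64)
  'f': [15/16 + 1/16*3/4, 15/16 + 1/16*1/1) = [63/64, 1/1)
  emit 'd', narrow to [15/16, 61/64)

Answer: ffd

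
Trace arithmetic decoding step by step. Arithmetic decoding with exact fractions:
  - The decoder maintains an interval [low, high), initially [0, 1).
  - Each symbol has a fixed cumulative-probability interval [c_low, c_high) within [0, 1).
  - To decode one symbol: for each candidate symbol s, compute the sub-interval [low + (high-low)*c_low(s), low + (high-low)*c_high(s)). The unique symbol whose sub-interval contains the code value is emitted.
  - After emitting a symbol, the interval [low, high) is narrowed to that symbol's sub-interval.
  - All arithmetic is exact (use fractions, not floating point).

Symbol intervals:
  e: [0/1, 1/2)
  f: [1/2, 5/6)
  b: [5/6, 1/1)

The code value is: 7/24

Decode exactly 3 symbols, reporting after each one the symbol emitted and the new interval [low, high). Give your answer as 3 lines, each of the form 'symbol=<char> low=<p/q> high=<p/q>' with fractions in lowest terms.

Step 1: interval [0/1, 1/1), width = 1/1 - 0/1 = 1/1
  'e': [0/1 + 1/1*0/1, 0/1 + 1/1*1/2) = [0/1, 1/2) <- contains code 7/24
  'f': [0/1 + 1/1*1/2, 0/1 + 1/1*5/6) = [1/2, 5/6)
  'b': [0/1 + 1/1*5/6, 0/1 + 1/1*1/1) = [5/6, 1/1)
  emit 'e', narrow to [0/1, 1/2)
Step 2: interval [0/1, 1/2), width = 1/2 - 0/1 = 1/2
  'e': [0/1 + 1/2*0/1, 0/1 + 1/2*1/2) = [0/1, 1/4)
  'f': [0/1 + 1/2*1/2, 0/1 + 1/2*5/6) = [1/4, 5/12) <- contains code 7/24
  'b': [0/1 + 1/2*5/6, 0/1 + 1/2*1/1) = [5/12, 1/2)
  emit 'f', narrow to [1/4, 5/12)
Step 3: interval [1/4, 5/12), width = 5/12 - 1/4 = 1/6
  'e': [1/4 + 1/6*0/1, 1/4 + 1/6*1/2) = [1/4, 1/3) <- contains code 7/24
  'f': [1/4 + 1/6*1/2, 1/4 + 1/6*5/6) = [1/3, 7/18)
  'b': [1/4 + 1/6*5/6, 1/4 + 1/6*1/1) = [7/18, 5/12)
  emit 'e', narrow to [1/4, 1/3)

Answer: symbol=e low=0/1 high=1/2
symbol=f low=1/4 high=5/12
symbol=e low=1/4 high=1/3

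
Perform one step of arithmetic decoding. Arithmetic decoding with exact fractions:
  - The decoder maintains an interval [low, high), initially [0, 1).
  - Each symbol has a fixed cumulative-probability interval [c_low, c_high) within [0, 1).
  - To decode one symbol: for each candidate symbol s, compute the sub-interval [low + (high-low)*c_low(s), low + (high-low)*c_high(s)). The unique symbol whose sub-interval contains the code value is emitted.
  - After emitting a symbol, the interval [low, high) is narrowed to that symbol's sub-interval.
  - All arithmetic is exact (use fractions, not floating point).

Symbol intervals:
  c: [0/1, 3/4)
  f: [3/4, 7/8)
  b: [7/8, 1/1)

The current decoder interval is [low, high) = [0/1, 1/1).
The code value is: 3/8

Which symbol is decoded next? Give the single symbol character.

Answer: c

Derivation:
Interval width = high − low = 1/1 − 0/1 = 1/1
Scaled code = (code − low) / width = (3/8 − 0/1) / 1/1 = 3/8
  c: [0/1, 3/4) ← scaled code falls here ✓
  f: [3/4, 7/8) 
  b: [7/8, 1/1) 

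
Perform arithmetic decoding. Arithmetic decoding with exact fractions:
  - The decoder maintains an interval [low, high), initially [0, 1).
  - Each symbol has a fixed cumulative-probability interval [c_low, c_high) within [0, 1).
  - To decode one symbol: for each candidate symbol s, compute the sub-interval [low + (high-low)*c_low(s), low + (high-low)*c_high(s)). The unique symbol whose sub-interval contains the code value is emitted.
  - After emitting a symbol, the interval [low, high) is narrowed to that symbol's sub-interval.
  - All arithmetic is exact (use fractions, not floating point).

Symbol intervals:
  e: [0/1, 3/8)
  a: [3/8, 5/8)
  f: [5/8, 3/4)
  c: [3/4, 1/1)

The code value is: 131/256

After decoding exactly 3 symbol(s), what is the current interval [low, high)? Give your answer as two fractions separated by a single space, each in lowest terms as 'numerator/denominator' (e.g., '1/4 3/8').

Step 1: interval [0/1, 1/1), width = 1/1 - 0/1 = 1/1
  'e': [0/1 + 1/1*0/1, 0/1 + 1/1*3/8) = [0/1, 3/8)
  'a': [0/1 + 1/1*3/8, 0/1 + 1/1*5/8) = [3/8, 5/8) <- contains code 131/256
  'f': [0/1 + 1/1*5/8, 0/1 + 1/1*3/4) = [5/8, 3/4)
  'c': [0/1 + 1/1*3/4, 0/1 + 1/1*1/1) = [3/4, 1/1)
  emit 'a', narrow to [3/8, 5/8)
Step 2: interval [3/8, 5/8), width = 5/8 - 3/8 = 1/4
  'e': [3/8 + 1/4*0/1, 3/8 + 1/4*3/8) = [3/8, 15/32)
  'a': [3/8 + 1/4*3/8, 3/8 + 1/4*5/8) = [15/32, 17/32) <- contains code 131/256
  'f': [3/8 + 1/4*5/8, 3/8 + 1/4*3/4) = [17/32, 9/16)
  'c': [3/8 + 1/4*3/4, 3/8 + 1/4*1/1) = [9/16, 5/8)
  emit 'a', narrow to [15/32, 17/32)
Step 3: interval [15/32, 17/32), width = 17/32 - 15/32 = 1/16
  'e': [15/32 + 1/16*0/1, 15/32 + 1/16*3/8) = [15/32, 63/128)
  'a': [15/32 + 1/16*3/8, 15/32 + 1/16*5/8) = [63/128, 65/128)
  'f': [15/32 + 1/16*5/8, 15/32 + 1/16*3/4) = [65/128, 33/64) <- contains code 131/256
  'c': [15/32 + 1/16*3/4, 15/32 + 1/16*1/1) = [33/64, 17/32)
  emit 'f', narrow to [65/128, 33/64)

Answer: 65/128 33/64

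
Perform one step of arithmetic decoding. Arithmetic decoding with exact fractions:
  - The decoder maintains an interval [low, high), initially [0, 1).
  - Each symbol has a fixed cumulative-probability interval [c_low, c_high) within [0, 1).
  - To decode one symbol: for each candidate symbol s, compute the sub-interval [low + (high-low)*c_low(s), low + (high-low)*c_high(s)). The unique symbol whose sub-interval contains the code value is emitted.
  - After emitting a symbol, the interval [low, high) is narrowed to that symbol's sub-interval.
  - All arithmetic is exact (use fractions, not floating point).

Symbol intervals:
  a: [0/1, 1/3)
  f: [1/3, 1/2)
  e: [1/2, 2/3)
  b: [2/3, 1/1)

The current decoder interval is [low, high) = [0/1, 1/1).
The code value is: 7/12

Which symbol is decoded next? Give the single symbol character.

Answer: e

Derivation:
Interval width = high − low = 1/1 − 0/1 = 1/1
Scaled code = (code − low) / width = (7/12 − 0/1) / 1/1 = 7/12
  a: [0/1, 1/3) 
  f: [1/3, 1/2) 
  e: [1/2, 2/3) ← scaled code falls here ✓
  b: [2/3, 1/1) 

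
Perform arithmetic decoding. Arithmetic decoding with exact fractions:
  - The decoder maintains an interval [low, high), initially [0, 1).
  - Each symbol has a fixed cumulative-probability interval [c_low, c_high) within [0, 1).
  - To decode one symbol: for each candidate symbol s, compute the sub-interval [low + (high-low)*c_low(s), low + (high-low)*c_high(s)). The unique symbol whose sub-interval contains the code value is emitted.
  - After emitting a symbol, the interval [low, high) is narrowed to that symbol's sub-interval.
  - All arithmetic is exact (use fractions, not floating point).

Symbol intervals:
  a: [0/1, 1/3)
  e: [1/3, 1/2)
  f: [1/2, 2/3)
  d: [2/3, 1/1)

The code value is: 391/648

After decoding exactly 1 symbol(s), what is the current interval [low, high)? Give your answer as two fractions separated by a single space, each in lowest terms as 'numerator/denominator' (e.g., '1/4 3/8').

Answer: 1/2 2/3

Derivation:
Step 1: interval [0/1, 1/1), width = 1/1 - 0/1 = 1/1
  'a': [0/1 + 1/1*0/1, 0/1 + 1/1*1/3) = [0/1, 1/3)
  'e': [0/1 + 1/1*1/3, 0/1 + 1/1*1/2) = [1/3, 1/2)
  'f': [0/1 + 1/1*1/2, 0/1 + 1/1*2/3) = [1/2, 2/3) <- contains code 391/648
  'd': [0/1 + 1/1*2/3, 0/1 + 1/1*1/1) = [2/3, 1/1)
  emit 'f', narrow to [1/2, 2/3)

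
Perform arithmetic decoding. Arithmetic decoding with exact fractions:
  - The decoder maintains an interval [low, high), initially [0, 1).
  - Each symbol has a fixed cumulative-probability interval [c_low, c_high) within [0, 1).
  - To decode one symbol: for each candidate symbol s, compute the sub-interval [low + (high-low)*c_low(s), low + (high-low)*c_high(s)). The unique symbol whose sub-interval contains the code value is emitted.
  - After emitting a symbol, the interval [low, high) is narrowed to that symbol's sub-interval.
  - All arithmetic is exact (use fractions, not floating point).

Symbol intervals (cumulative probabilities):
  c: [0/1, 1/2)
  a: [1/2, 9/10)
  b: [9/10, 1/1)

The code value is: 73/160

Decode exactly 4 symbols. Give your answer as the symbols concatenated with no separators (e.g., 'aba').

Step 1: interval [0/1, 1/1), width = 1/1 - 0/1 = 1/1
  'c': [0/1 + 1/1*0/1, 0/1 + 1/1*1/2) = [0/1, 1/2) <- contains code 73/160
  'a': [0/1 + 1/1*1/2, 0/1 + 1/1*9/10) = [1/2, 9/10)
  'b': [0/1 + 1/1*9/10, 0/1 + 1/1*1/1) = [9/10, 1/1)
  emit 'c', narrow to [0/1, 1/2)
Step 2: interval [0/1, 1/2), width = 1/2 - 0/1 = 1/2
  'c': [0/1 + 1/2*0/1, 0/1 + 1/2*1/2) = [0/1, 1/4)
  'a': [0/1 + 1/2*1/2, 0/1 + 1/2*9/10) = [1/4, 9/20)
  'b': [0/1 + 1/2*9/10, 0/1 + 1/2*1/1) = [9/20, 1/2) <- contains code 73/160
  emit 'b', narrow to [9/20, 1/2)
Step 3: interval [9/20, 1/2), width = 1/2 - 9/20 = 1/20
  'c': [9/20 + 1/20*0/1, 9/20 + 1/20*1/2) = [9/20, 19/40) <- contains code 73/160
  'a': [9/20 + 1/20*1/2, 9/20 + 1/20*9/10) = [19/40, 99/200)
  'b': [9/20 + 1/20*9/10, 9/20 + 1/20*1/1) = [99/200, 1/2)
  emit 'c', narrow to [9/20, 19/40)
Step 4: interval [9/20, 19/40), width = 19/40 - 9/20 = 1/40
  'c': [9/20 + 1/40*0/1, 9/20 + 1/40*1/2) = [9/20, 37/80) <- contains code 73/160
  'a': [9/20 + 1/40*1/2, 9/20 + 1/40*9/10) = [37/80, 189/400)
  'b': [9/20 + 1/40*9/10, 9/20 + 1/40*1/1) = [189/400, 19/40)
  emit 'c', narrow to [9/20, 37/80)

Answer: cbcc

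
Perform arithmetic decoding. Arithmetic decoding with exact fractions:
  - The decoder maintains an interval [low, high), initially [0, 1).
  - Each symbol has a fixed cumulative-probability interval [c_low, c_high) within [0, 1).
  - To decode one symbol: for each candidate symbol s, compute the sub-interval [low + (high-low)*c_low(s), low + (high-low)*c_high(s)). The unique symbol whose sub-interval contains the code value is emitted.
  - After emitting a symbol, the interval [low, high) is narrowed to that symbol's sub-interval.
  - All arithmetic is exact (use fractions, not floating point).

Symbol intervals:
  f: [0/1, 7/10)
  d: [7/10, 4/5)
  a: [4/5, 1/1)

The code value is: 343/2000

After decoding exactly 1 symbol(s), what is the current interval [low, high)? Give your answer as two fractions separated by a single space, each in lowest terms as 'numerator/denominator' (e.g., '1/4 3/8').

Step 1: interval [0/1, 1/1), width = 1/1 - 0/1 = 1/1
  'f': [0/1 + 1/1*0/1, 0/1 + 1/1*7/10) = [0/1, 7/10) <- contains code 343/2000
  'd': [0/1 + 1/1*7/10, 0/1 + 1/1*4/5) = [7/10, 4/5)
  'a': [0/1 + 1/1*4/5, 0/1 + 1/1*1/1) = [4/5, 1/1)
  emit 'f', narrow to [0/1, 7/10)

Answer: 0/1 7/10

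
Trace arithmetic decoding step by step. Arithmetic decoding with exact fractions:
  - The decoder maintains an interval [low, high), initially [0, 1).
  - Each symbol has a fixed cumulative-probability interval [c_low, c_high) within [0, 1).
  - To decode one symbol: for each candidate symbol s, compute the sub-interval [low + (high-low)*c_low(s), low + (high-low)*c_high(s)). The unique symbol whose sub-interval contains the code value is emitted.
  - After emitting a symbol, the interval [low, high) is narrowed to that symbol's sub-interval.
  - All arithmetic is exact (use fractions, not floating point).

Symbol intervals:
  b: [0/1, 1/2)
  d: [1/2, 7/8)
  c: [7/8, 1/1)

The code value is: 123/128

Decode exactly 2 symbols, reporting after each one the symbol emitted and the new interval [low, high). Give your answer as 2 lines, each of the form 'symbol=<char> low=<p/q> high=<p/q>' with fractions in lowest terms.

Step 1: interval [0/1, 1/1), width = 1/1 - 0/1 = 1/1
  'b': [0/1 + 1/1*0/1, 0/1 + 1/1*1/2) = [0/1, 1/2)
  'd': [0/1 + 1/1*1/2, 0/1 + 1/1*7/8) = [1/2, 7/8)
  'c': [0/1 + 1/1*7/8, 0/1 + 1/1*1/1) = [7/8, 1/1) <- contains code 123/128
  emit 'c', narrow to [7/8, 1/1)
Step 2: interval [7/8, 1/1), width = 1/1 - 7/8 = 1/8
  'b': [7/8 + 1/8*0/1, 7/8 + 1/8*1/2) = [7/8, 15/16)
  'd': [7/8 + 1/8*1/2, 7/8 + 1/8*7/8) = [15/16, 63/64) <- contains code 123/128
  'c': [7/8 + 1/8*7/8, 7/8 + 1/8*1/1) = [63/64, 1/1)
  emit 'd', narrow to [15/16, 63/64)

Answer: symbol=c low=7/8 high=1/1
symbol=d low=15/16 high=63/64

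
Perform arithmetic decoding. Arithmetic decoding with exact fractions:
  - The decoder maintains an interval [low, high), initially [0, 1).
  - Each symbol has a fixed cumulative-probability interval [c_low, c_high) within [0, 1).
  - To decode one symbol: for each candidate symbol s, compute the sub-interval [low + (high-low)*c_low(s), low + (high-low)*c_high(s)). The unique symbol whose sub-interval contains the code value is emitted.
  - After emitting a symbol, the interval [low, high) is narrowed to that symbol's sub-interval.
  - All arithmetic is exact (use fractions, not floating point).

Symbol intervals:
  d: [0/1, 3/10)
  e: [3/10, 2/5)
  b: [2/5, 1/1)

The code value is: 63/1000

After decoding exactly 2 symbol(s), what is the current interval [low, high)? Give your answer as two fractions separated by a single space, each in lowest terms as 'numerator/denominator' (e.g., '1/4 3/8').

Answer: 0/1 9/100

Derivation:
Step 1: interval [0/1, 1/1), width = 1/1 - 0/1 = 1/1
  'd': [0/1 + 1/1*0/1, 0/1 + 1/1*3/10) = [0/1, 3/10) <- contains code 63/1000
  'e': [0/1 + 1/1*3/10, 0/1 + 1/1*2/5) = [3/10, 2/5)
  'b': [0/1 + 1/1*2/5, 0/1 + 1/1*1/1) = [2/5, 1/1)
  emit 'd', narrow to [0/1, 3/10)
Step 2: interval [0/1, 3/10), width = 3/10 - 0/1 = 3/10
  'd': [0/1 + 3/10*0/1, 0/1 + 3/10*3/10) = [0/1, 9/100) <- contains code 63/1000
  'e': [0/1 + 3/10*3/10, 0/1 + 3/10*2/5) = [9/100, 3/25)
  'b': [0/1 + 3/10*2/5, 0/1 + 3/10*1/1) = [3/25, 3/10)
  emit 'd', narrow to [0/1, 9/100)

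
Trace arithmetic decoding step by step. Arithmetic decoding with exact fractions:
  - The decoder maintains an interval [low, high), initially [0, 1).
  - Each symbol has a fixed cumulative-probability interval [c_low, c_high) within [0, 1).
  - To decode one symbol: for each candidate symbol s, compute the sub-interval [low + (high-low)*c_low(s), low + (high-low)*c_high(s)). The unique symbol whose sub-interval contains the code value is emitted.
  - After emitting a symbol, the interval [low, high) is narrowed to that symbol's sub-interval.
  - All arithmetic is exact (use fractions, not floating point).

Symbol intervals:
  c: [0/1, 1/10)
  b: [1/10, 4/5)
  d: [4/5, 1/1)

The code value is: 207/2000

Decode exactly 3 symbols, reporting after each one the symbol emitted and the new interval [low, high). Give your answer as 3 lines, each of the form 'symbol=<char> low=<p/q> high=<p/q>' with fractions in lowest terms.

Answer: symbol=b low=1/10 high=4/5
symbol=c low=1/10 high=17/100
symbol=c low=1/10 high=107/1000

Derivation:
Step 1: interval [0/1, 1/1), width = 1/1 - 0/1 = 1/1
  'c': [0/1 + 1/1*0/1, 0/1 + 1/1*1/10) = [0/1, 1/10)
  'b': [0/1 + 1/1*1/10, 0/1 + 1/1*4/5) = [1/10, 4/5) <- contains code 207/2000
  'd': [0/1 + 1/1*4/5, 0/1 + 1/1*1/1) = [4/5, 1/1)
  emit 'b', narrow to [1/10, 4/5)
Step 2: interval [1/10, 4/5), width = 4/5 - 1/10 = 7/10
  'c': [1/10 + 7/10*0/1, 1/10 + 7/10*1/10) = [1/10, 17/100) <- contains code 207/2000
  'b': [1/10 + 7/10*1/10, 1/10 + 7/10*4/5) = [17/100, 33/50)
  'd': [1/10 + 7/10*4/5, 1/10 + 7/10*1/1) = [33/50, 4/5)
  emit 'c', narrow to [1/10, 17/100)
Step 3: interval [1/10, 17/100), width = 17/100 - 1/10 = 7/100
  'c': [1/10 + 7/100*0/1, 1/10 + 7/100*1/10) = [1/10, 107/1000) <- contains code 207/2000
  'b': [1/10 + 7/100*1/10, 1/10 + 7/100*4/5) = [107/1000, 39/250)
  'd': [1/10 + 7/100*4/5, 1/10 + 7/100*1/1) = [39/250, 17/100)
  emit 'c', narrow to [1/10, 107/1000)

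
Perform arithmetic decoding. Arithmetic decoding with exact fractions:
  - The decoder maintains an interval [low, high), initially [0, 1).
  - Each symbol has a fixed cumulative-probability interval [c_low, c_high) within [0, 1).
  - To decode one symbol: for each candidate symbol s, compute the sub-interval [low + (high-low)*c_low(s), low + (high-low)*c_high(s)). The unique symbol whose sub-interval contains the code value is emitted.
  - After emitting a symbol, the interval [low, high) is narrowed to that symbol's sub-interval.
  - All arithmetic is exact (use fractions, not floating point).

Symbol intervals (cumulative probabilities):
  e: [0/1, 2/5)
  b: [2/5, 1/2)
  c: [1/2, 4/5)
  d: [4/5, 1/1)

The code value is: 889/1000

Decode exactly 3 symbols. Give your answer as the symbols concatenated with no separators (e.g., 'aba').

Answer: dbb

Derivation:
Step 1: interval [0/1, 1/1), width = 1/1 - 0/1 = 1/1
  'e': [0/1 + 1/1*0/1, 0/1 + 1/1*2/5) = [0/1, 2/5)
  'b': [0/1 + 1/1*2/5, 0/1 + 1/1*1/2) = [2/5, 1/2)
  'c': [0/1 + 1/1*1/2, 0/1 + 1/1*4/5) = [1/2, 4/5)
  'd': [0/1 + 1/1*4/5, 0/1 + 1/1*1/1) = [4/5, 1/1) <- contains code 889/1000
  emit 'd', narrow to [4/5, 1/1)
Step 2: interval [4/5, 1/1), width = 1/1 - 4/5 = 1/5
  'e': [4/5 + 1/5*0/1, 4/5 + 1/5*2/5) = [4/5, 22/25)
  'b': [4/5 + 1/5*2/5, 4/5 + 1/5*1/2) = [22/25, 9/10) <- contains code 889/1000
  'c': [4/5 + 1/5*1/2, 4/5 + 1/5*4/5) = [9/10, 24/25)
  'd': [4/5 + 1/5*4/5, 4/5 + 1/5*1/1) = [24/25, 1/1)
  emit 'b', narrow to [22/25, 9/10)
Step 3: interval [22/25, 9/10), width = 9/10 - 22/25 = 1/50
  'e': [22/25 + 1/50*0/1, 22/25 + 1/50*2/5) = [22/25, 111/125)
  'b': [22/25 + 1/50*2/5, 22/25 + 1/50*1/2) = [111/125, 89/100) <- contains code 889/1000
  'c': [22/25 + 1/50*1/2, 22/25 + 1/50*4/5) = [89/100, 112/125)
  'd': [22/25 + 1/50*4/5, 22/25 + 1/50*1/1) = [112/125, 9/10)
  emit 'b', narrow to [111/125, 89/100)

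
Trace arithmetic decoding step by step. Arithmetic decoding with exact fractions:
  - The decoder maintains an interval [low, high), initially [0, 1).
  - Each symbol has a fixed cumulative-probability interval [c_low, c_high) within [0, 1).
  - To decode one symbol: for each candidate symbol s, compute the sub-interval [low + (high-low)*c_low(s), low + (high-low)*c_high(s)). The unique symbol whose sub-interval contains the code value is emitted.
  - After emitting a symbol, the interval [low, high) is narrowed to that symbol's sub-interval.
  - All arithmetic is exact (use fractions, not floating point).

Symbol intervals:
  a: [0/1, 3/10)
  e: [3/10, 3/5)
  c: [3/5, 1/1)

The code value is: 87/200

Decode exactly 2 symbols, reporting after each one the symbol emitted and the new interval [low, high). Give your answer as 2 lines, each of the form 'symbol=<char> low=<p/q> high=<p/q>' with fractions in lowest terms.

Answer: symbol=e low=3/10 high=3/5
symbol=e low=39/100 high=12/25

Derivation:
Step 1: interval [0/1, 1/1), width = 1/1 - 0/1 = 1/1
  'a': [0/1 + 1/1*0/1, 0/1 + 1/1*3/10) = [0/1, 3/10)
  'e': [0/1 + 1/1*3/10, 0/1 + 1/1*3/5) = [3/10, 3/5) <- contains code 87/200
  'c': [0/1 + 1/1*3/5, 0/1 + 1/1*1/1) = [3/5, 1/1)
  emit 'e', narrow to [3/10, 3/5)
Step 2: interval [3/10, 3/5), width = 3/5 - 3/10 = 3/10
  'a': [3/10 + 3/10*0/1, 3/10 + 3/10*3/10) = [3/10, 39/100)
  'e': [3/10 + 3/10*3/10, 3/10 + 3/10*3/5) = [39/100, 12/25) <- contains code 87/200
  'c': [3/10 + 3/10*3/5, 3/10 + 3/10*1/1) = [12/25, 3/5)
  emit 'e', narrow to [39/100, 12/25)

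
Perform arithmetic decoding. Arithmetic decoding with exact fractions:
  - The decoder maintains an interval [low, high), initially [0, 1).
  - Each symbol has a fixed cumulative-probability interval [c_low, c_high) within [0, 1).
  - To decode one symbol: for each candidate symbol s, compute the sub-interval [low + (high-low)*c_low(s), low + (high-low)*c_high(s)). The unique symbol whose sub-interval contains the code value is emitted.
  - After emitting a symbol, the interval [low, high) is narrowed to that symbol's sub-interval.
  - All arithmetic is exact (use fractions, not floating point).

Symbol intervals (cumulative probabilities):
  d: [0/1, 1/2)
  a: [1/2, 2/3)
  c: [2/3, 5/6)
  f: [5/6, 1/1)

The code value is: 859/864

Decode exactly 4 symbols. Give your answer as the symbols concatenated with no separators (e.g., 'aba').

Answer: ffcc

Derivation:
Step 1: interval [0/1, 1/1), width = 1/1 - 0/1 = 1/1
  'd': [0/1 + 1/1*0/1, 0/1 + 1/1*1/2) = [0/1, 1/2)
  'a': [0/1 + 1/1*1/2, 0/1 + 1/1*2/3) = [1/2, 2/3)
  'c': [0/1 + 1/1*2/3, 0/1 + 1/1*5/6) = [2/3, 5/6)
  'f': [0/1 + 1/1*5/6, 0/1 + 1/1*1/1) = [5/6, 1/1) <- contains code 859/864
  emit 'f', narrow to [5/6, 1/1)
Step 2: interval [5/6, 1/1), width = 1/1 - 5/6 = 1/6
  'd': [5/6 + 1/6*0/1, 5/6 + 1/6*1/2) = [5/6, 11/12)
  'a': [5/6 + 1/6*1/2, 5/6 + 1/6*2/3) = [11/12, 17/18)
  'c': [5/6 + 1/6*2/3, 5/6 + 1/6*5/6) = [17/18, 35/36)
  'f': [5/6 + 1/6*5/6, 5/6 + 1/6*1/1) = [35/36, 1/1) <- contains code 859/864
  emit 'f', narrow to [35/36, 1/1)
Step 3: interval [35/36, 1/1), width = 1/1 - 35/36 = 1/36
  'd': [35/36 + 1/36*0/1, 35/36 + 1/36*1/2) = [35/36, 71/72)
  'a': [35/36 + 1/36*1/2, 35/36 + 1/36*2/3) = [71/72, 107/108)
  'c': [35/36 + 1/36*2/3, 35/36 + 1/36*5/6) = [107/108, 215/216) <- contains code 859/864
  'f': [35/36 + 1/36*5/6, 35/36 + 1/36*1/1) = [215/216, 1/1)
  emit 'c', narrow to [107/108, 215/216)
Step 4: interval [107/108, 215/216), width = 215/216 - 107/108 = 1/216
  'd': [107/108 + 1/216*0/1, 107/108 + 1/216*1/2) = [107/108, 143/144)
  'a': [107/108 + 1/216*1/2, 107/108 + 1/216*2/3) = [143/144, 161/162)
  'c': [107/108 + 1/216*2/3, 107/108 + 1/216*5/6) = [161/162, 1289/1296) <- contains code 859/864
  'f': [107/108 + 1/216*5/6, 107/108 + 1/216*1/1) = [1289/1296, 215/216)
  emit 'c', narrow to [161/162, 1289/1296)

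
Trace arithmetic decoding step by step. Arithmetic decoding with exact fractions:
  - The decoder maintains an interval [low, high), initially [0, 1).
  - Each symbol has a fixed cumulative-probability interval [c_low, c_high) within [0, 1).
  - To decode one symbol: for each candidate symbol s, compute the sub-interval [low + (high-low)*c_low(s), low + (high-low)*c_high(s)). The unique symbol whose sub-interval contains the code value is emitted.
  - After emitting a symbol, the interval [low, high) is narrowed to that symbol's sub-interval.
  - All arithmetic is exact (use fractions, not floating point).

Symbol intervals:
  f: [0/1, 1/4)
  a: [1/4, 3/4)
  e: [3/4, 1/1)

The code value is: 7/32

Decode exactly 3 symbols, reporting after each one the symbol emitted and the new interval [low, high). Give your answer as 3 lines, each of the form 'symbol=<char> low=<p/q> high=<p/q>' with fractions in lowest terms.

Answer: symbol=f low=0/1 high=1/4
symbol=e low=3/16 high=1/4
symbol=a low=13/64 high=15/64

Derivation:
Step 1: interval [0/1, 1/1), width = 1/1 - 0/1 = 1/1
  'f': [0/1 + 1/1*0/1, 0/1 + 1/1*1/4) = [0/1, 1/4) <- contains code 7/32
  'a': [0/1 + 1/1*1/4, 0/1 + 1/1*3/4) = [1/4, 3/4)
  'e': [0/1 + 1/1*3/4, 0/1 + 1/1*1/1) = [3/4, 1/1)
  emit 'f', narrow to [0/1, 1/4)
Step 2: interval [0/1, 1/4), width = 1/4 - 0/1 = 1/4
  'f': [0/1 + 1/4*0/1, 0/1 + 1/4*1/4) = [0/1, 1/16)
  'a': [0/1 + 1/4*1/4, 0/1 + 1/4*3/4) = [1/16, 3/16)
  'e': [0/1 + 1/4*3/4, 0/1 + 1/4*1/1) = [3/16, 1/4) <- contains code 7/32
  emit 'e', narrow to [3/16, 1/4)
Step 3: interval [3/16, 1/4), width = 1/4 - 3/16 = 1/16
  'f': [3/16 + 1/16*0/1, 3/16 + 1/16*1/4) = [3/16, 13/64)
  'a': [3/16 + 1/16*1/4, 3/16 + 1/16*3/4) = [13/64, 15/64) <- contains code 7/32
  'e': [3/16 + 1/16*3/4, 3/16 + 1/16*1/1) = [15/64, 1/4)
  emit 'a', narrow to [13/64, 15/64)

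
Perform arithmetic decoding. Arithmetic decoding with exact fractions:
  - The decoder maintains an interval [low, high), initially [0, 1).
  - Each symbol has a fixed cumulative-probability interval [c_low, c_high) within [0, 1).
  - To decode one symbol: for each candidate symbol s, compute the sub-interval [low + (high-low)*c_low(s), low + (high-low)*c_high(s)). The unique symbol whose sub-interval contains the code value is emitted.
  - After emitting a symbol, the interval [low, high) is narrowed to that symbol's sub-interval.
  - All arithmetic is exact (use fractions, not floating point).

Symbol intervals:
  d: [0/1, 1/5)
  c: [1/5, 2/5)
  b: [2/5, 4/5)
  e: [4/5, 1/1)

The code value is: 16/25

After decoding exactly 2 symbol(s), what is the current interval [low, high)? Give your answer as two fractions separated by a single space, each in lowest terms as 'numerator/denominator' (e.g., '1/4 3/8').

Answer: 14/25 18/25

Derivation:
Step 1: interval [0/1, 1/1), width = 1/1 - 0/1 = 1/1
  'd': [0/1 + 1/1*0/1, 0/1 + 1/1*1/5) = [0/1, 1/5)
  'c': [0/1 + 1/1*1/5, 0/1 + 1/1*2/5) = [1/5, 2/5)
  'b': [0/1 + 1/1*2/5, 0/1 + 1/1*4/5) = [2/5, 4/5) <- contains code 16/25
  'e': [0/1 + 1/1*4/5, 0/1 + 1/1*1/1) = [4/5, 1/1)
  emit 'b', narrow to [2/5, 4/5)
Step 2: interval [2/5, 4/5), width = 4/5 - 2/5 = 2/5
  'd': [2/5 + 2/5*0/1, 2/5 + 2/5*1/5) = [2/5, 12/25)
  'c': [2/5 + 2/5*1/5, 2/5 + 2/5*2/5) = [12/25, 14/25)
  'b': [2/5 + 2/5*2/5, 2/5 + 2/5*4/5) = [14/25, 18/25) <- contains code 16/25
  'e': [2/5 + 2/5*4/5, 2/5 + 2/5*1/1) = [18/25, 4/5)
  emit 'b', narrow to [14/25, 18/25)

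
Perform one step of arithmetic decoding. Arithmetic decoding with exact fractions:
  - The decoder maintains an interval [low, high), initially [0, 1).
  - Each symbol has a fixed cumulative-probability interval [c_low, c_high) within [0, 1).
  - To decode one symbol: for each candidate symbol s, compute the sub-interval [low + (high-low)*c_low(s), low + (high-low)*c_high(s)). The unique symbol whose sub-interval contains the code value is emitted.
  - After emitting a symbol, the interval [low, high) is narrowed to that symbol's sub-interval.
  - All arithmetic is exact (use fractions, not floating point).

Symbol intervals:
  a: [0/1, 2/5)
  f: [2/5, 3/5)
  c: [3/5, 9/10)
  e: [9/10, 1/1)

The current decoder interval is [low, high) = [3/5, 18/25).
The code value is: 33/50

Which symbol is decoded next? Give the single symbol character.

Answer: f

Derivation:
Interval width = high − low = 18/25 − 3/5 = 3/25
Scaled code = (code − low) / width = (33/50 − 3/5) / 3/25 = 1/2
  a: [0/1, 2/5) 
  f: [2/5, 3/5) ← scaled code falls here ✓
  c: [3/5, 9/10) 
  e: [9/10, 1/1) 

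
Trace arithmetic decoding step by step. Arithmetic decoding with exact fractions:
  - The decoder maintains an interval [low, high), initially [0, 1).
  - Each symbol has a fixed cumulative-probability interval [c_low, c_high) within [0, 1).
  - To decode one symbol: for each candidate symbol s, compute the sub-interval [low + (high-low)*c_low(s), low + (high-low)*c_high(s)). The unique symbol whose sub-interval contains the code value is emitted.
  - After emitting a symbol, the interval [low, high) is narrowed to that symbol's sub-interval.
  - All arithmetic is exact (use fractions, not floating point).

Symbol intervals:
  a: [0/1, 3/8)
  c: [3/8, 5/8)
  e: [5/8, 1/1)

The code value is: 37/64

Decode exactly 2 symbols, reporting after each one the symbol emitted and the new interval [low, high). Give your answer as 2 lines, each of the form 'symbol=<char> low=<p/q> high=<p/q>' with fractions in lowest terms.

Step 1: interval [0/1, 1/1), width = 1/1 - 0/1 = 1/1
  'a': [0/1 + 1/1*0/1, 0/1 + 1/1*3/8) = [0/1, 3/8)
  'c': [0/1 + 1/1*3/8, 0/1 + 1/1*5/8) = [3/8, 5/8) <- contains code 37/64
  'e': [0/1 + 1/1*5/8, 0/1 + 1/1*1/1) = [5/8, 1/1)
  emit 'c', narrow to [3/8, 5/8)
Step 2: interval [3/8, 5/8), width = 5/8 - 3/8 = 1/4
  'a': [3/8 + 1/4*0/1, 3/8 + 1/4*3/8) = [3/8, 15/32)
  'c': [3/8 + 1/4*3/8, 3/8 + 1/4*5/8) = [15/32, 17/32)
  'e': [3/8 + 1/4*5/8, 3/8 + 1/4*1/1) = [17/32, 5/8) <- contains code 37/64
  emit 'e', narrow to [17/32, 5/8)

Answer: symbol=c low=3/8 high=5/8
symbol=e low=17/32 high=5/8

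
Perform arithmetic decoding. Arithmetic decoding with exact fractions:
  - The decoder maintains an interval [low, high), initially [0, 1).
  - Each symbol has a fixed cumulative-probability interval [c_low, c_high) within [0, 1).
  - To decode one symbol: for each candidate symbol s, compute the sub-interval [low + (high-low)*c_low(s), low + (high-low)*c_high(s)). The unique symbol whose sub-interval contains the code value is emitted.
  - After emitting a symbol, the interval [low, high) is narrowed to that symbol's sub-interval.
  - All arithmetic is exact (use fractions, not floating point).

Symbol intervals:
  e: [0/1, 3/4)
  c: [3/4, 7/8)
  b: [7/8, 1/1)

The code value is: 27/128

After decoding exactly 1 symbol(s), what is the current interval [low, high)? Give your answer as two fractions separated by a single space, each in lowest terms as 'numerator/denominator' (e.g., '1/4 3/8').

Step 1: interval [0/1, 1/1), width = 1/1 - 0/1 = 1/1
  'e': [0/1 + 1/1*0/1, 0/1 + 1/1*3/4) = [0/1, 3/4) <- contains code 27/128
  'c': [0/1 + 1/1*3/4, 0/1 + 1/1*7/8) = [3/4, 7/8)
  'b': [0/1 + 1/1*7/8, 0/1 + 1/1*1/1) = [7/8, 1/1)
  emit 'e', narrow to [0/1, 3/4)

Answer: 0/1 3/4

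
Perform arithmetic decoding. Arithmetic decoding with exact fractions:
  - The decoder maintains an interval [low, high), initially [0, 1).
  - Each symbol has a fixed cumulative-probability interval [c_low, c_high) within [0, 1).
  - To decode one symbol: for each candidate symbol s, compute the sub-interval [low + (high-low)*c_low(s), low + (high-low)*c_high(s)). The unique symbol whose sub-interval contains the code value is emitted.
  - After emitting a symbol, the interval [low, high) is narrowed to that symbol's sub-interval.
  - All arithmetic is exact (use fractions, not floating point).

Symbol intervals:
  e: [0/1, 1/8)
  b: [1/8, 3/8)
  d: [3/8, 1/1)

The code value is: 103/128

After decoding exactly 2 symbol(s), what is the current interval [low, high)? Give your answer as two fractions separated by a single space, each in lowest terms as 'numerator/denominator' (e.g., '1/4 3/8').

Step 1: interval [0/1, 1/1), width = 1/1 - 0/1 = 1/1
  'e': [0/1 + 1/1*0/1, 0/1 + 1/1*1/8) = [0/1, 1/8)
  'b': [0/1 + 1/1*1/8, 0/1 + 1/1*3/8) = [1/8, 3/8)
  'd': [0/1 + 1/1*3/8, 0/1 + 1/1*1/1) = [3/8, 1/1) <- contains code 103/128
  emit 'd', narrow to [3/8, 1/1)
Step 2: interval [3/8, 1/1), width = 1/1 - 3/8 = 5/8
  'e': [3/8 + 5/8*0/1, 3/8 + 5/8*1/8) = [3/8, 29/64)
  'b': [3/8 + 5/8*1/8, 3/8 + 5/8*3/8) = [29/64, 39/64)
  'd': [3/8 + 5/8*3/8, 3/8 + 5/8*1/1) = [39/64, 1/1) <- contains code 103/128
  emit 'd', narrow to [39/64, 1/1)

Answer: 39/64 1/1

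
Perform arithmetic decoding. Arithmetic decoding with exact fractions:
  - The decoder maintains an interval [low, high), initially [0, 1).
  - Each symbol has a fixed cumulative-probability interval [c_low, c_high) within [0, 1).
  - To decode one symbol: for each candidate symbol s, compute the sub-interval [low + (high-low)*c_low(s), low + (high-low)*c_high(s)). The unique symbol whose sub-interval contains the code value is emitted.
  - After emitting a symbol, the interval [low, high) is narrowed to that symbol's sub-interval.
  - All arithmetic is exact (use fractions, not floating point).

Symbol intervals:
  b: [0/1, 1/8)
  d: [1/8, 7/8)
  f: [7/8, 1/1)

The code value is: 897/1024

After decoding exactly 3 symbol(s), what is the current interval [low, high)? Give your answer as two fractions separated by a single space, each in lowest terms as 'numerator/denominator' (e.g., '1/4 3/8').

Step 1: interval [0/1, 1/1), width = 1/1 - 0/1 = 1/1
  'b': [0/1 + 1/1*0/1, 0/1 + 1/1*1/8) = [0/1, 1/8)
  'd': [0/1 + 1/1*1/8, 0/1 + 1/1*7/8) = [1/8, 7/8)
  'f': [0/1 + 1/1*7/8, 0/1 + 1/1*1/1) = [7/8, 1/1) <- contains code 897/1024
  emit 'f', narrow to [7/8, 1/1)
Step 2: interval [7/8, 1/1), width = 1/1 - 7/8 = 1/8
  'b': [7/8 + 1/8*0/1, 7/8 + 1/8*1/8) = [7/8, 57/64) <- contains code 897/1024
  'd': [7/8 + 1/8*1/8, 7/8 + 1/8*7/8) = [57/64, 63/64)
  'f': [7/8 + 1/8*7/8, 7/8 + 1/8*1/1) = [63/64, 1/1)
  emit 'b', narrow to [7/8, 57/64)
Step 3: interval [7/8, 57/64), width = 57/64 - 7/8 = 1/64
  'b': [7/8 + 1/64*0/1, 7/8 + 1/64*1/8) = [7/8, 449/512) <- contains code 897/1024
  'd': [7/8 + 1/64*1/8, 7/8 + 1/64*7/8) = [449/512, 455/512)
  'f': [7/8 + 1/64*7/8, 7/8 + 1/64*1/1) = [455/512, 57/64)
  emit 'b', narrow to [7/8, 449/512)

Answer: 7/8 449/512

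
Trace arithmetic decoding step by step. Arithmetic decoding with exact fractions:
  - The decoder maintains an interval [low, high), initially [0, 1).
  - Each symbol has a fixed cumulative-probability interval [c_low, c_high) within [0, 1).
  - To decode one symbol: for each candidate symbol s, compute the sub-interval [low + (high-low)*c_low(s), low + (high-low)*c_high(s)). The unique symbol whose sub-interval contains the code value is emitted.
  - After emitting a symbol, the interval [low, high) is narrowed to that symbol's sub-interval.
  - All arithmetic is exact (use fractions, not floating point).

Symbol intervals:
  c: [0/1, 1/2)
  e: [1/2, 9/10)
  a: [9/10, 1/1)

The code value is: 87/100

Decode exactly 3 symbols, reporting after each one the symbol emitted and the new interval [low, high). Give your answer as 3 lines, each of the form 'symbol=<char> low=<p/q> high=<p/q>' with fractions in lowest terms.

Step 1: interval [0/1, 1/1), width = 1/1 - 0/1 = 1/1
  'c': [0/1 + 1/1*0/1, 0/1 + 1/1*1/2) = [0/1, 1/2)
  'e': [0/1 + 1/1*1/2, 0/1 + 1/1*9/10) = [1/2, 9/10) <- contains code 87/100
  'a': [0/1 + 1/1*9/10, 0/1 + 1/1*1/1) = [9/10, 1/1)
  emit 'e', narrow to [1/2, 9/10)
Step 2: interval [1/2, 9/10), width = 9/10 - 1/2 = 2/5
  'c': [1/2 + 2/5*0/1, 1/2 + 2/5*1/2) = [1/2, 7/10)
  'e': [1/2 + 2/5*1/2, 1/2 + 2/5*9/10) = [7/10, 43/50)
  'a': [1/2 + 2/5*9/10, 1/2 + 2/5*1/1) = [43/50, 9/10) <- contains code 87/100
  emit 'a', narrow to [43/50, 9/10)
Step 3: interval [43/50, 9/10), width = 9/10 - 43/50 = 1/25
  'c': [43/50 + 1/25*0/1, 43/50 + 1/25*1/2) = [43/50, 22/25) <- contains code 87/100
  'e': [43/50 + 1/25*1/2, 43/50 + 1/25*9/10) = [22/25, 112/125)
  'a': [43/50 + 1/25*9/10, 43/50 + 1/25*1/1) = [112/125, 9/10)
  emit 'c', narrow to [43/50, 22/25)

Answer: symbol=e low=1/2 high=9/10
symbol=a low=43/50 high=9/10
symbol=c low=43/50 high=22/25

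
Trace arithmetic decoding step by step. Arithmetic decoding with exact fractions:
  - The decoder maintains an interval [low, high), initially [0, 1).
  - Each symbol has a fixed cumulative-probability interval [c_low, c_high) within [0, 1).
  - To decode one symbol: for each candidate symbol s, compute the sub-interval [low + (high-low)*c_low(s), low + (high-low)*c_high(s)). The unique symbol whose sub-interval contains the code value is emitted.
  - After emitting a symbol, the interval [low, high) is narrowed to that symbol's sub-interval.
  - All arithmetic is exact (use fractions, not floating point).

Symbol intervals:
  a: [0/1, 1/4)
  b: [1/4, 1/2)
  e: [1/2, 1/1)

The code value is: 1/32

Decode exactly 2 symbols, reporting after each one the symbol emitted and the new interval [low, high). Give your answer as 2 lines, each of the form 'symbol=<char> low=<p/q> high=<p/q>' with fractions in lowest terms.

Answer: symbol=a low=0/1 high=1/4
symbol=a low=0/1 high=1/16

Derivation:
Step 1: interval [0/1, 1/1), width = 1/1 - 0/1 = 1/1
  'a': [0/1 + 1/1*0/1, 0/1 + 1/1*1/4) = [0/1, 1/4) <- contains code 1/32
  'b': [0/1 + 1/1*1/4, 0/1 + 1/1*1/2) = [1/4, 1/2)
  'e': [0/1 + 1/1*1/2, 0/1 + 1/1*1/1) = [1/2, 1/1)
  emit 'a', narrow to [0/1, 1/4)
Step 2: interval [0/1, 1/4), width = 1/4 - 0/1 = 1/4
  'a': [0/1 + 1/4*0/1, 0/1 + 1/4*1/4) = [0/1, 1/16) <- contains code 1/32
  'b': [0/1 + 1/4*1/4, 0/1 + 1/4*1/2) = [1/16, 1/8)
  'e': [0/1 + 1/4*1/2, 0/1 + 1/4*1/1) = [1/8, 1/4)
  emit 'a', narrow to [0/1, 1/16)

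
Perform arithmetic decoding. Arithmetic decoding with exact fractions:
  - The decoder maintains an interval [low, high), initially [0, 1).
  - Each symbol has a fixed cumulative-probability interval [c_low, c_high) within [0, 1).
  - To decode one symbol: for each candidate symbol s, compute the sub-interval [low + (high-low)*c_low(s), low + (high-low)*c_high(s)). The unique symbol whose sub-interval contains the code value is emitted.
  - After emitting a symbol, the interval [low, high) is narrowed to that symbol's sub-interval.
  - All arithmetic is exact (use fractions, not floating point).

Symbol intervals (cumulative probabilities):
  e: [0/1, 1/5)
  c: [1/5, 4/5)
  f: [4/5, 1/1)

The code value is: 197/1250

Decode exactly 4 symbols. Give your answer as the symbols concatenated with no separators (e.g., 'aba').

Answer: ecff

Derivation:
Step 1: interval [0/1, 1/1), width = 1/1 - 0/1 = 1/1
  'e': [0/1 + 1/1*0/1, 0/1 + 1/1*1/5) = [0/1, 1/5) <- contains code 197/1250
  'c': [0/1 + 1/1*1/5, 0/1 + 1/1*4/5) = [1/5, 4/5)
  'f': [0/1 + 1/1*4/5, 0/1 + 1/1*1/1) = [4/5, 1/1)
  emit 'e', narrow to [0/1, 1/5)
Step 2: interval [0/1, 1/5), width = 1/5 - 0/1 = 1/5
  'e': [0/1 + 1/5*0/1, 0/1 + 1/5*1/5) = [0/1, 1/25)
  'c': [0/1 + 1/5*1/5, 0/1 + 1/5*4/5) = [1/25, 4/25) <- contains code 197/1250
  'f': [0/1 + 1/5*4/5, 0/1 + 1/5*1/1) = [4/25, 1/5)
  emit 'c', narrow to [1/25, 4/25)
Step 3: interval [1/25, 4/25), width = 4/25 - 1/25 = 3/25
  'e': [1/25 + 3/25*0/1, 1/25 + 3/25*1/5) = [1/25, 8/125)
  'c': [1/25 + 3/25*1/5, 1/25 + 3/25*4/5) = [8/125, 17/125)
  'f': [1/25 + 3/25*4/5, 1/25 + 3/25*1/1) = [17/125, 4/25) <- contains code 197/1250
  emit 'f', narrow to [17/125, 4/25)
Step 4: interval [17/125, 4/25), width = 4/25 - 17/125 = 3/125
  'e': [17/125 + 3/125*0/1, 17/125 + 3/125*1/5) = [17/125, 88/625)
  'c': [17/125 + 3/125*1/5, 17/125 + 3/125*4/5) = [88/625, 97/625)
  'f': [17/125 + 3/125*4/5, 17/125 + 3/125*1/1) = [97/625, 4/25) <- contains code 197/1250
  emit 'f', narrow to [97/625, 4/25)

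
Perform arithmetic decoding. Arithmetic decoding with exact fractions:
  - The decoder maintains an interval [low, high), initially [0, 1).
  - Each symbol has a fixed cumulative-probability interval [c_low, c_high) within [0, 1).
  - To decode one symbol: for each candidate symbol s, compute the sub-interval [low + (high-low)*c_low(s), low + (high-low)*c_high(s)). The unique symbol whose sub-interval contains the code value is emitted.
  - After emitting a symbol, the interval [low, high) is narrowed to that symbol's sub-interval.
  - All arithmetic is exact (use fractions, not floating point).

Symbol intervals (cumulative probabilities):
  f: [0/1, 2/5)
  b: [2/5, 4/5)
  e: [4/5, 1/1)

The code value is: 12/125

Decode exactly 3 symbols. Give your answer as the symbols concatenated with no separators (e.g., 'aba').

Answer: ffb

Derivation:
Step 1: interval [0/1, 1/1), width = 1/1 - 0/1 = 1/1
  'f': [0/1 + 1/1*0/1, 0/1 + 1/1*2/5) = [0/1, 2/5) <- contains code 12/125
  'b': [0/1 + 1/1*2/5, 0/1 + 1/1*4/5) = [2/5, 4/5)
  'e': [0/1 + 1/1*4/5, 0/1 + 1/1*1/1) = [4/5, 1/1)
  emit 'f', narrow to [0/1, 2/5)
Step 2: interval [0/1, 2/5), width = 2/5 - 0/1 = 2/5
  'f': [0/1 + 2/5*0/1, 0/1 + 2/5*2/5) = [0/1, 4/25) <- contains code 12/125
  'b': [0/1 + 2/5*2/5, 0/1 + 2/5*4/5) = [4/25, 8/25)
  'e': [0/1 + 2/5*4/5, 0/1 + 2/5*1/1) = [8/25, 2/5)
  emit 'f', narrow to [0/1, 4/25)
Step 3: interval [0/1, 4/25), width = 4/25 - 0/1 = 4/25
  'f': [0/1 + 4/25*0/1, 0/1 + 4/25*2/5) = [0/1, 8/125)
  'b': [0/1 + 4/25*2/5, 0/1 + 4/25*4/5) = [8/125, 16/125) <- contains code 12/125
  'e': [0/1 + 4/25*4/5, 0/1 + 4/25*1/1) = [16/125, 4/25)
  emit 'b', narrow to [8/125, 16/125)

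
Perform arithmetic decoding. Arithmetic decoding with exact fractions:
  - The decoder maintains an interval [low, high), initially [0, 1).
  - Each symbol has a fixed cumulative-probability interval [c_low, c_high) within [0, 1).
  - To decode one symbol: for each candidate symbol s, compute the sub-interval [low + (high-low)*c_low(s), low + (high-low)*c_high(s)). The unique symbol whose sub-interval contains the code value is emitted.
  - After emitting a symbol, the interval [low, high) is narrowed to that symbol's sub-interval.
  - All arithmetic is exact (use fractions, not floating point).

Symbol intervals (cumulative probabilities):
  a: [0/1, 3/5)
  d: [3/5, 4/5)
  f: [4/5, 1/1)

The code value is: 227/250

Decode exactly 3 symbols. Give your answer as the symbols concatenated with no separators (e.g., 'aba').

Answer: faf

Derivation:
Step 1: interval [0/1, 1/1), width = 1/1 - 0/1 = 1/1
  'a': [0/1 + 1/1*0/1, 0/1 + 1/1*3/5) = [0/1, 3/5)
  'd': [0/1 + 1/1*3/5, 0/1 + 1/1*4/5) = [3/5, 4/5)
  'f': [0/1 + 1/1*4/5, 0/1 + 1/1*1/1) = [4/5, 1/1) <- contains code 227/250
  emit 'f', narrow to [4/5, 1/1)
Step 2: interval [4/5, 1/1), width = 1/1 - 4/5 = 1/5
  'a': [4/5 + 1/5*0/1, 4/5 + 1/5*3/5) = [4/5, 23/25) <- contains code 227/250
  'd': [4/5 + 1/5*3/5, 4/5 + 1/5*4/5) = [23/25, 24/25)
  'f': [4/5 + 1/5*4/5, 4/5 + 1/5*1/1) = [24/25, 1/1)
  emit 'a', narrow to [4/5, 23/25)
Step 3: interval [4/5, 23/25), width = 23/25 - 4/5 = 3/25
  'a': [4/5 + 3/25*0/1, 4/5 + 3/25*3/5) = [4/5, 109/125)
  'd': [4/5 + 3/25*3/5, 4/5 + 3/25*4/5) = [109/125, 112/125)
  'f': [4/5 + 3/25*4/5, 4/5 + 3/25*1/1) = [112/125, 23/25) <- contains code 227/250
  emit 'f', narrow to [112/125, 23/25)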